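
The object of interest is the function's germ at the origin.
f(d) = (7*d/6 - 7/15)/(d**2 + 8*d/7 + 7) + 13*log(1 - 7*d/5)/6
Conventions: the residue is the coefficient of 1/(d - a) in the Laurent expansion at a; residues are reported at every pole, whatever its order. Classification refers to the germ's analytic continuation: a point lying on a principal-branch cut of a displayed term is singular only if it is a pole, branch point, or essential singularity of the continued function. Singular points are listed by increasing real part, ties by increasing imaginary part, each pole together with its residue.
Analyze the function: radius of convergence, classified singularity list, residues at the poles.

Radius of convergence at 0: 5/7.
At (-4/7) - ((1/7)*sqrt(327))*i: a pole of order 1; residue (7/12) - ((119/9810)*sqrt(327))*i.
At (-4/7) + ((1/7)*sqrt(327))*i: a pole of order 1; residue (7/12) + ((119/9810)*sqrt(327))*i.
At 5/7: a logarithmic branch point.

Denominator factor (d**2 + 8*d/7 + 7): discriminant -1308/49, complex-conjugate roots (-4/7) + ((1/7)*sqrt(327))*i and (-4/7) - ((1/7)*sqrt(327))*i; poles of order 1, moduli sqrt(7) and sqrt(7).
Branch term (13/6)*log(1 - d/(5/7)): its argument vanishes at d = 5/7, a logarithmic branch point, modulus 5/7.
The radius of convergence is the smallest modulus among the singular points: 5/7.
The branch term is analytic at (-4/7) - ((1/7)*sqrt(327))*i and contributes nothing to the residue; only the rational part matters.
The factor d**2 + 8*d/7 + 7 splits as (d - a)(d - a') with a = (-4/7) - ((1/7)*sqrt(327))*i, a' = (-4/7) + ((1/7)*sqrt(327))*i. At the order-1 pole a set g(d) = (d - a)*(rational part) = [7*d/6 - 7/15] / (d - a').
Simple pole: residue = g(a) at a = (-4/7) - ((1/7)*sqrt(327))*i, which is (7/12) - ((119/9810)*sqrt(327))*i.
The branch term is analytic at (-4/7) + ((1/7)*sqrt(327))*i and contributes nothing to the residue; only the rational part matters.
The factor d**2 + 8*d/7 + 7 splits as (d - a)(d - a') with a = (-4/7) + ((1/7)*sqrt(327))*i, a' = (-4/7) - ((1/7)*sqrt(327))*i. At the order-1 pole a set g(d) = (d - a)*(rational part) = [7*d/6 - 7/15] / (d - a').
Simple pole: residue = g(a) at a = (-4/7) + ((1/7)*sqrt(327))*i, which is (7/12) + ((119/9810)*sqrt(327))*i.
List the singular points by increasing real part (a conjugate pair: the negative imaginary part first).


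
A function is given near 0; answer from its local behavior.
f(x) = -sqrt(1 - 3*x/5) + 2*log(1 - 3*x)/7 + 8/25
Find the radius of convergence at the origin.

Branch term (-1)*sqrt(1 - x/(5/3)): its argument vanishes at x = 5/3, a square-root branch point, modulus 5/3.
Branch term (2/7)*log(1 - x/(1/3)): its argument vanishes at x = 1/3, a logarithmic branch point, modulus 1/3.
The radius of convergence is the smallest modulus among the singular points: 1/3.

The radius of convergence is 1/3.


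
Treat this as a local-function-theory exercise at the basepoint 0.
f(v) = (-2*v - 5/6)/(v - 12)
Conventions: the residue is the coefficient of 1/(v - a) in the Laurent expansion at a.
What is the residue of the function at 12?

The residue is -149/6.

At the order-1 pole 12 set g(v) = (v - (12))*f(v) = -2*v - 5/6.
Simple pole: residue = g(a) at a = 12, which is -149/6.


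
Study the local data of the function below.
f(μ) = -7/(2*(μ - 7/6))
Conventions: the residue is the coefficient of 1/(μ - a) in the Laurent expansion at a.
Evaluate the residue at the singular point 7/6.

The residue is -7/2.

At the order-1 pole 7/6 set g(μ) = (μ - (7/6))*f(μ) = -7/2.
Simple pole: residue = g(a) at a = 7/6, which is -7/2.


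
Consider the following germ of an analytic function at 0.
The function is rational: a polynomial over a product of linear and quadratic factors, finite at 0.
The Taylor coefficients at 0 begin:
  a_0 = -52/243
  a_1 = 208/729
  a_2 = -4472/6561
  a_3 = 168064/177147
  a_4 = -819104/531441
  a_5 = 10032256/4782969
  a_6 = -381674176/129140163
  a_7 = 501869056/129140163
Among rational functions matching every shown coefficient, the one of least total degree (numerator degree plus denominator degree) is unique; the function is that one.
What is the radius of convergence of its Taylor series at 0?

The radius of convergence is -1/3 + (1/6)*sqrt(58).

No rational of total degree below 6 reproduces all 8 coefficients; solving the [0/6] Pade equations on them gives f(ξ) = 13/(18*(ξ**2 - 2*ξ/3 - 3/2)**3), whose expansion matches every shown term.
Denominator factor (ξ**2 - 2*ξ/3 - 3/2)^3: discriminant 58/9, real irrational roots 1/3 + (1/6)*sqrt(58) and 1/3 - (1/6)*sqrt(58); poles of order 3, moduli 1/3 + (1/6)*sqrt(58) and -1/3 + (1/6)*sqrt(58).
The radius of convergence is the smallest modulus among the singular points: -1/3 + (1/6)*sqrt(58).


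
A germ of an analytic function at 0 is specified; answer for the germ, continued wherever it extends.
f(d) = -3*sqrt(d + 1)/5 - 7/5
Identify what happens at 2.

The point is a regular point.

There is no denominator, hence no pole anywhere.
Branch term sqrt(1 - d/(-1)): argument at 2 is 3, nonzero, so 2 is not its branch point (a point on a principal cut is still regular for the continued germ).
So the germ continues analytically to 2.


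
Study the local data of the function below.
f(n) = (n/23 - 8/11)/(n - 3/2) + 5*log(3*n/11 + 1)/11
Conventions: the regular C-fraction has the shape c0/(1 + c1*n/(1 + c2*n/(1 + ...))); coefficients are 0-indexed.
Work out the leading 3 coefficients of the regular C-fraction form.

Taylor coefficients (expand at 0): a_0 = 16/33, a_1 = 10475/25047, a_2 = 296335/1653102.
c0 = a_0 = 16/33. Peel one level at a time: if S = 1 + c*n/S' with S'(0) = 1, then c is the n-coefficient of S and S' = c*n/(S - 1).
S_1 = c0/f = 1 + (-10475/12144)*n + (18399995/49158912)*n^2 + ...; c1 = -10475/12144.
S_2 = c1*n/(S_1 - 1) = 1 + (3679999/8480560)*n + ...; c2 = 3679999/8480560.

The regular C-fraction coefficients are [16/33, -10475/12144, 3679999/8480560].


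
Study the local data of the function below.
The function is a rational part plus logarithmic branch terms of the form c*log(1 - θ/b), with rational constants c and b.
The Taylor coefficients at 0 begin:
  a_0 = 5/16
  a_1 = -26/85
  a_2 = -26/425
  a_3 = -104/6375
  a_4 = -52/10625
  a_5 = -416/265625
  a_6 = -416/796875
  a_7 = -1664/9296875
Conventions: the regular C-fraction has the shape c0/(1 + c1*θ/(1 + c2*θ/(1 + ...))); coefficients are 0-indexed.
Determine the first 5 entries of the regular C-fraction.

Taylor coefficients (read off): a_0 = 5/16, a_1 = -26/85, a_2 = -26/425, a_3 = -104/6375, a_4 = -52/10625.
c0 = a_0 = 5/16. Peel one level at a time: if S = 1 + c*θ/S' with S'(0) = 1, then c is the θ-coefficient of S and S' = c*θ/(S - 1).
S_1 = c0/f = 1 + (416/425)*θ + (208416/180625)*θ^2 + ...; c1 = 416/425.
S_2 = c1*θ/(S_1 - 1) = 1 + (-501/425)*θ + (-1/75)*θ^2 + ...; c2 = -501/425.
S_3 = c2*θ/(S_2 - 1) = 1 + (-17/1503)*θ + (-24106/11295045)*θ^2 + ...; c3 = -17/1503.
S_4 = c3*θ/(S_3 - 1) = 1 + (-1418/7515)*θ + ...; c4 = -1418/7515.

The regular C-fraction coefficients are [5/16, 416/425, -501/425, -17/1503, -1418/7515].


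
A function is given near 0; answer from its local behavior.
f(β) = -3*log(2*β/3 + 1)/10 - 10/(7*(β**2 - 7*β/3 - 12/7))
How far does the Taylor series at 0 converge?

The radius of convergence is -7/6 + (5/42)*sqrt(217).

Denominator factor (β**2 - 7*β/3 - 12/7): discriminant 775/63, real irrational roots 7/6 + (5/42)*sqrt(217) and 7/6 - (5/42)*sqrt(217); poles of order 1, moduli 7/6 + (5/42)*sqrt(217) and -7/6 + (5/42)*sqrt(217).
Branch term (-3/10)*log(1 - β/(-3/2)): its argument vanishes at β = -3/2, a logarithmic branch point, modulus 3/2.
The radius of convergence is the smallest modulus among the singular points: -7/6 + (5/42)*sqrt(217).


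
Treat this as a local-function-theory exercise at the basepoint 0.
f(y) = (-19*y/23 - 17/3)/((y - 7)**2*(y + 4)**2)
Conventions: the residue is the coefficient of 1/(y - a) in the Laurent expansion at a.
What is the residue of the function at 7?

At the order-2 pole 7 set g(y) = (y - (7))^2*f(y) = (-19*y/23 - 17/3)/(y + 4)**2.
Order-2 pole: residue = g'(a); g'(7) = 953/91839, so the residue is 953/91839.

The residue is 953/91839.


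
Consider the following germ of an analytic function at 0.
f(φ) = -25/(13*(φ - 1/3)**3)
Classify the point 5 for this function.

Denominator factors: φ - 1/3 = 14/3 at φ = 5 — none vanishes.
So the germ continues analytically to 5.

The point is a regular point.


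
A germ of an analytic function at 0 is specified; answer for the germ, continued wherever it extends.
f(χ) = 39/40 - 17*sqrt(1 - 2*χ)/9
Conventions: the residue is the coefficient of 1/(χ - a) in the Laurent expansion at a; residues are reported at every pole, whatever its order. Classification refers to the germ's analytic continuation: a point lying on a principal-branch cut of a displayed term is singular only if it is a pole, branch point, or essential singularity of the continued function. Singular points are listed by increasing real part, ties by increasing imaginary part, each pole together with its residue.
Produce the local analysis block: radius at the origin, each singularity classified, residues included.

Radius of convergence at 0: 1/2.
At 1/2: an algebraic (square-root) branch point.

Branch term (-17/9)*sqrt(1 - χ/(1/2)): its argument vanishes at χ = 1/2, a square-root branch point, modulus 1/2.
The radius of convergence is the smallest modulus among the singular points: 1/2.


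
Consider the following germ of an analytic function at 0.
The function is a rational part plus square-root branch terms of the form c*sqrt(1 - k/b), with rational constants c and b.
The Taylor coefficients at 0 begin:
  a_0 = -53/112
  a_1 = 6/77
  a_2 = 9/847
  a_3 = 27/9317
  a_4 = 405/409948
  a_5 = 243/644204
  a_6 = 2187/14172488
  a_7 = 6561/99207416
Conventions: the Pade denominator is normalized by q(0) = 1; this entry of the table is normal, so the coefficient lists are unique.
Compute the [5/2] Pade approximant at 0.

Taylor coefficients needed (read off): a_0 = -53/112, a_1 = 6/77, a_2 = 9/847, a_3 = 27/9317, a_4 = 405/409948, a_5 = 243/644204, a_6 = 2187/14172488, a_7 = 6561/99207416.
Write the denominator as Q(k) = 1 + q1*k + q2*k^2. Requiring Q*f - P = O(k^8) with deg P <= 5 kills the coefficients of k^6..k^7 in Q*f:
  k^6: a_6 + q1*a_5 + q2*a_4 = 0, i.e. 2187/14172488 + (243/644204)*q1 + (405/409948)*q2 = 0.
  k^7: a_7 + q1*a_6 + q2*a_5 = 0, i.e. 6561/99207416 + (2187/14172488)*q1 + (243/644204)*q2 = 0.
Solving this linear system: q1 = -54/77, q2 = 27/242.
The numerator is Q*f truncated at degree 5: P0 = a_0 = -53/112; P1 = a_1 + q1*a_0 = 1767/4312; P2 = a_2 + q1*a_1 + q2*a_0 = -18369/189728; P3 = a_3 + q1*a_2 + q2*a_1 = 270/65219; P4 = a_4 + q1*a_3 + q2*a_2 = 405/2869636; P5 = a_5 + q1*a_4 + q2*a_3 = 243/31565996.

The Pade approximant has numerator coefficients [-53/112, 1767/4312, -18369/189728, 270/65219, 405/2869636, 243/31565996]; denominator coefficients [1, -54/77, 27/242].


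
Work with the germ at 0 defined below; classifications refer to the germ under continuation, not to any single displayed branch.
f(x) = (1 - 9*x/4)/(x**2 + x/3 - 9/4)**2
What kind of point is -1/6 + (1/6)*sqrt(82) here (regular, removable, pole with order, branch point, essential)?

The denominator factor x**2 + x/3 - 9/4 vanishes at -1/6 + (1/6)*sqrt(82) and appears to the power 2; the numerator there equals 11/8 - (3/8)*sqrt(82), nonzero, and no other factor vanishes.
Hence a pole whose order is the multiplicity, 2.

The point is a pole of order 2.


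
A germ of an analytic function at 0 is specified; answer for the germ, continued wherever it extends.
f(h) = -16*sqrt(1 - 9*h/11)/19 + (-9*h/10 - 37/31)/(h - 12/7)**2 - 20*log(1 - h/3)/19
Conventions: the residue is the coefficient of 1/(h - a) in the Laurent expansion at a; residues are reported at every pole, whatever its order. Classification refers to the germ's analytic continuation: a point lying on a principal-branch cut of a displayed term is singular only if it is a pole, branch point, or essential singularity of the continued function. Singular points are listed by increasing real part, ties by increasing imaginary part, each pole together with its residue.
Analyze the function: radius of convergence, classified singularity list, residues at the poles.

Radius of convergence at 0: 11/9.
At 11/9: an algebraic (square-root) branch point.
At 12/7: a pole of order 2; residue -9/10.
At 3: a logarithmic branch point.

Denominator factor (h - 12/7)^2: pole of order 2 at 12/7, modulus 12/7.
Branch term (-20/19)*log(1 - h/(3)): its argument vanishes at h = 3, a logarithmic branch point, modulus 3.
Branch term (-16/19)*sqrt(1 - h/(11/9)): its argument vanishes at h = 11/9, a square-root branch point, modulus 11/9.
The radius of convergence is the smallest modulus among the singular points: 11/9.
The branch terms are analytic at 12/7 and contribute nothing to the residue; only the rational part matters.
At the order-2 pole 12/7 set g(h) = (h - (12/7))^2*(rational part) = -9*h/10 - 37/31.
Order-2 pole: residue = g'(a); g'(12/7) = -9/10, so the residue is -9/10.
List the singular points by increasing real part (a conjugate pair: the negative imaginary part first).


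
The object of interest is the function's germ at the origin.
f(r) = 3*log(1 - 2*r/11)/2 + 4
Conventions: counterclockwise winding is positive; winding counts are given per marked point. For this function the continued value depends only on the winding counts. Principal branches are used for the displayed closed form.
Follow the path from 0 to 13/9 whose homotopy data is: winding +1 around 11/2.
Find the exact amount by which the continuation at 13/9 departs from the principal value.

Continued minus principal equals (3)*pi*i.

The rational part is single-valued and drops out of the difference; each branch term changes only by its own monodromy.
(3/2)*log(1 - r/(11/2)): each positive loop around 11/2 adds 2*pi*i to the log, so winding +1 contributes (3/2)*(1)*2*pi*i = (3)*pi*i.
Summing the contributions at r = 13/9 gives (3)*pi*i.


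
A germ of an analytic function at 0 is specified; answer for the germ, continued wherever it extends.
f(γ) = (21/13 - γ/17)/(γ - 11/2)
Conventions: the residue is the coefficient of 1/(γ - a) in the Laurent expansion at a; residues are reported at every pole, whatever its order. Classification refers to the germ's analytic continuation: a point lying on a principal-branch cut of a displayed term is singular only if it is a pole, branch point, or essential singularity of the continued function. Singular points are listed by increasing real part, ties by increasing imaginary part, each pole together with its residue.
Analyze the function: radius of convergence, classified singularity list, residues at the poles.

Denominator factor (γ - 11/2): pole of order 1 at 11/2, modulus 11/2.
The radius of convergence is the smallest modulus among the singular points: 11/2.
At the order-1 pole 11/2 set g(γ) = (γ - (11/2))*f(γ) = 21/13 - γ/17.
Simple pole: residue = g(a) at a = 11/2, which is 571/442.

Radius of convergence at 0: 11/2.
At 11/2: a pole of order 1; residue 571/442.


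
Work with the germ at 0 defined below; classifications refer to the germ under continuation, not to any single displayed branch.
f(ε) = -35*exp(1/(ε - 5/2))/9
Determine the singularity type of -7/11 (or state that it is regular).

The point is a regular point.

There is no denominator, hence no pole anywhere.
The essential point of exp(1/(ε - (5/2))) is 5/2, not -7/11.
So the germ continues analytically to -7/11.


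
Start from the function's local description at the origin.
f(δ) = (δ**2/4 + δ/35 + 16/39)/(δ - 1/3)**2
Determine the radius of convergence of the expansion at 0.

Denominator factor (δ - 1/3)^2: pole of order 2 at 1/3, modulus 1/3.
The radius of convergence is the smallest modulus among the singular points: 1/3.

The radius of convergence is 1/3.


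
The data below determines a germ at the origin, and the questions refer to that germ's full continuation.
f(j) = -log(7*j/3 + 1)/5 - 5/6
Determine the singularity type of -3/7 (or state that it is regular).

The term (-1/5)*log(1 - j/(-3/7)) has argument 1 - -3/7/(-3/7) = 0 at -3/7: a logarithmic (infinitely-sheeted) branch point; the remaining terms are analytic or single-valued there.

The point is a logarithmic branch point.


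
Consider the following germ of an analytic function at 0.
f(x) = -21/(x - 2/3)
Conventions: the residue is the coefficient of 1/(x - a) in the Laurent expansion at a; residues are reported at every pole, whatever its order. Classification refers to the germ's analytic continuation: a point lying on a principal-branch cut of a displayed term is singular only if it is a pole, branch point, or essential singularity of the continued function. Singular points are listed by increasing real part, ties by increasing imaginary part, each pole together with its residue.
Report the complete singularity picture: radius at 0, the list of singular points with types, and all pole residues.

Denominator factor (x - 2/3): pole of order 1 at 2/3, modulus 2/3.
The radius of convergence is the smallest modulus among the singular points: 2/3.
At the order-1 pole 2/3 set g(x) = (x - (2/3))*f(x) = -21.
Simple pole: residue = g(a) at a = 2/3, which is -21.

Radius of convergence at 0: 2/3.
At 2/3: a pole of order 1; residue -21.


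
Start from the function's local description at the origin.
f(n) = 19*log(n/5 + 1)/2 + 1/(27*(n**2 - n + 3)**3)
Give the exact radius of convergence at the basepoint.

Denominator factor (n**2 - n + 3)^3: discriminant -11, complex-conjugate roots (1/2) + ((1/2)*sqrt(11))*i and (1/2) - ((1/2)*sqrt(11))*i; poles of order 3, moduli sqrt(3) and sqrt(3).
Branch term (19/2)*log(1 - n/(-5)): its argument vanishes at n = -5, a logarithmic branch point, modulus 5.
The radius of convergence is the smallest modulus among the singular points: sqrt(3).

The radius of convergence is sqrt(3).


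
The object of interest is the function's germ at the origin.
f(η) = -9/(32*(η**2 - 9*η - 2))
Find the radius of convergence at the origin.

The radius of convergence is -9/2 + (1/2)*sqrt(89).

Denominator factor (η**2 - 9*η - 2): discriminant 89, real irrational roots 9/2 + (1/2)*sqrt(89) and 9/2 - (1/2)*sqrt(89); poles of order 1, moduli 9/2 + (1/2)*sqrt(89) and -9/2 + (1/2)*sqrt(89).
The radius of convergence is the smallest modulus among the singular points: -9/2 + (1/2)*sqrt(89).


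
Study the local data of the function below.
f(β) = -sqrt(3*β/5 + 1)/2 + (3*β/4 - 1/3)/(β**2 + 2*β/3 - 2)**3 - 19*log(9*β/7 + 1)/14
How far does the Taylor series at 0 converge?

Denominator factor (β**2 + 2*β/3 - 2)^3: discriminant 76/9, real irrational roots -1/3 + (1/3)*sqrt(19) and -1/3 - (1/3)*sqrt(19); poles of order 3, moduli -1/3 + (1/3)*sqrt(19) and 1/3 + (1/3)*sqrt(19).
Branch term (-1/2)*sqrt(1 - β/(-5/3)): its argument vanishes at β = -5/3, a square-root branch point, modulus 5/3.
Branch term (-19/14)*log(1 - β/(-7/9)): its argument vanishes at β = -7/9, a logarithmic branch point, modulus 7/9.
The radius of convergence is the smallest modulus among the singular points: 7/9.

The radius of convergence is 7/9.


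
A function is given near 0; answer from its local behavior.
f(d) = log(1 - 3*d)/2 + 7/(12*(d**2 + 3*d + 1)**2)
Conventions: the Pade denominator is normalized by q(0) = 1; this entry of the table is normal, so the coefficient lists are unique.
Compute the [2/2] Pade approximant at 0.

The Pade approximant has numerator coefficients [7/12, -170969/38272, 279091/114816]; denominator coefficients [1, 8739/9568, -87519/9568].

Taylor coefficients needed (expand at 0): a_0 = 7/12, a_1 = -5, a_2 = 37/3, a_3 = -57, a_4 = 1319/8.
Write the denominator as Q(d) = 1 + q1*d + q2*d^2. Requiring Q*f - P = O(d^5) with deg P <= 2 kills the coefficients of d^3..d^4 in Q*f:
  d^3: a_3 + q1*a_2 + q2*a_1 = 0, i.e. -57 + (37/3)*q1 + (-5)*q2 = 0.
  d^4: a_4 + q1*a_3 + q2*a_2 = 0, i.e. 1319/8 + (-57)*q1 + (37/3)*q2 = 0.
Solving this linear system: q1 = 8739/9568, q2 = -87519/9568.
The numerator is Q*f truncated at degree 2: P0 = a_0 = 7/12; P1 = a_1 + q1*a_0 = -170969/38272; P2 = a_2 + q1*a_1 + q2*a_0 = 279091/114816.


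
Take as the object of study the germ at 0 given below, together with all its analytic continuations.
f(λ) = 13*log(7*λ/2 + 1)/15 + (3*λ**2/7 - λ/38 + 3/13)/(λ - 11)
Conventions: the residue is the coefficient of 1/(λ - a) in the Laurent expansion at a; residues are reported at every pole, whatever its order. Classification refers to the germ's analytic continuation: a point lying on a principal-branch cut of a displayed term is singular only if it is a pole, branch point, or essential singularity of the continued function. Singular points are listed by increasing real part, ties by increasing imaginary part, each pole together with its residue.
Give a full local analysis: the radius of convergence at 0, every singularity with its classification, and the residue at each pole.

Radius of convergence at 0: 2/7.
At -2/7: a logarithmic branch point.
At 11: a pole of order 1; residue 179119/3458.

Denominator factor (λ - 11): pole of order 1 at 11, modulus 11.
Branch term (13/15)*log(1 - λ/(-2/7)): its argument vanishes at λ = -2/7, a logarithmic branch point, modulus 2/7.
The radius of convergence is the smallest modulus among the singular points: 2/7.
The branch term is analytic at 11 and contributes nothing to the residue; only the rational part matters.
At the order-1 pole 11 set g(λ) = (λ - (11))*(rational part) = 3*λ**2/7 - λ/38 + 3/13.
Simple pole: residue = g(a) at a = 11, which is 179119/3458.
List the singular points by increasing real part (a conjugate pair: the negative imaginary part first).


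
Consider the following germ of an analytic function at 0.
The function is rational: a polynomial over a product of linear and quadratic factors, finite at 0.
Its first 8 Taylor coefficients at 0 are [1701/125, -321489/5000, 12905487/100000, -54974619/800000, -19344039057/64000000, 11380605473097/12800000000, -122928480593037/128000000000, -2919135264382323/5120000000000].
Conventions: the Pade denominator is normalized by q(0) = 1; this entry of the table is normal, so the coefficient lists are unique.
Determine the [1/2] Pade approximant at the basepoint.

The Pade approximant has numerator coefficients [1701/125, -84337281/3805000]; denominator coefficients [1, 11781/3805, 3132729/608800].

Taylor coefficients needed (read off): a_0 = 1701/125, a_1 = -321489/5000, a_2 = 12905487/100000, a_3 = -54974619/800000.
Write the denominator as Q(v) = 1 + q1*v + q2*v^2. Requiring Q*f - P = O(v^4) with deg P <= 1 kills the coefficients of v^2..v^3 in Q*f:
  v^2: a_2 + q1*a_1 + q2*a_0 = 0, i.e. 12905487/100000 + (-321489/5000)*q1 + (1701/125)*q2 = 0.
  v^3: a_3 + q1*a_2 + q2*a_1 = 0, i.e. -54974619/800000 + (12905487/100000)*q1 + (-321489/5000)*q2 = 0.
Solving this linear system: q1 = 11781/3805, q2 = 3132729/608800.
The numerator is Q*f truncated at degree 1: P0 = a_0 = 1701/125; P1 = a_1 + q1*a_0 = -84337281/3805000.


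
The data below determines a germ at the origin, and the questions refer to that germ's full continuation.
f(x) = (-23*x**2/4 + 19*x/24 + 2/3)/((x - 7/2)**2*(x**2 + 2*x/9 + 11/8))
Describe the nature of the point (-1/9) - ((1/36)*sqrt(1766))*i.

The denominator factor x**2 + 2*x/9 + 11/8 vanishes at (-1/9) - ((1/36)*sqrt(1766))*i and appears to the power 1; the numerator there equals (21625/2592) - ((149/2592)*sqrt(1766))*i, nonzero, and no other factor vanishes.
Hence a pole whose order is the multiplicity, 1.

The point is a pole of order 1.


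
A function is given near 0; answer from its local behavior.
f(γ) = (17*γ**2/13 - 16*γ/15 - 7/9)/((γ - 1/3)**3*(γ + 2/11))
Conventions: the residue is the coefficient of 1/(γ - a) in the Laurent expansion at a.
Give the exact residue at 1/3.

The residue is -74283/18785.

At the order-3 pole 1/3 set g(γ) = (γ - (1/3))^3*f(γ) = (17*γ**2/13 - 16*γ/15 - 7/9)/(γ + 2/11).
Order-3 pole: residue = g''(a)/2; g''(1/3) = -148566/18785, so the residue is -74283/18785.


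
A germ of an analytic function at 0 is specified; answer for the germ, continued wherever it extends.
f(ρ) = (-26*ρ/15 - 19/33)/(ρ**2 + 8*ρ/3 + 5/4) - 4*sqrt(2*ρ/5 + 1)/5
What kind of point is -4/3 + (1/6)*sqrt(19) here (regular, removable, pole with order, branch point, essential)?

The denominator factor ρ**2 + 8*ρ/3 + 5/4 vanishes at -4/3 + (1/6)*sqrt(19) and appears to the power 1; the numerator there equals 859/495 - (13/45)*sqrt(19), nonzero, and no other factor vanishes.
The branch terms are analytic at this point.
Hence a pole whose order is the multiplicity, 1.

The point is a pole of order 1.


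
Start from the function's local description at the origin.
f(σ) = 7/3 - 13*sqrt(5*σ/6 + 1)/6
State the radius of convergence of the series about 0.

The radius of convergence is 6/5.

Branch term (-13/6)*sqrt(1 - σ/(-6/5)): its argument vanishes at σ = -6/5, a square-root branch point, modulus 6/5.
The radius of convergence is the smallest modulus among the singular points: 6/5.


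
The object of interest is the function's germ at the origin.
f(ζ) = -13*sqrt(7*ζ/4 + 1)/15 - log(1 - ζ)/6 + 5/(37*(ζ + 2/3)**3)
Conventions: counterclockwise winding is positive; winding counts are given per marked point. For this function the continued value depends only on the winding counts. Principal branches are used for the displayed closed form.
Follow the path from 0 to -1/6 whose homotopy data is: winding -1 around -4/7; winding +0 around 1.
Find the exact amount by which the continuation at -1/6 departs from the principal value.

The rational part is single-valued and drops out of the difference; each branch term changes only by its own monodromy.
(-13/15)*sqrt(1 - ζ/(-4/7)): winding -1 is odd, the square root flips sign, contributing -2*(-13/15)*sqrt(1 - (-1/6)/(-4/7)) = -2*(-13/15)*sqrt(17/24) = (13/90)*sqrt(102).
(-1/6)*log(1 - ζ/(1)): winding 0 around 1, so this term returns to its principal value, contribution 0.
Summing the contributions at ζ = -1/6 gives (13/90)*sqrt(102).

Continued minus principal equals (13/90)*sqrt(102).


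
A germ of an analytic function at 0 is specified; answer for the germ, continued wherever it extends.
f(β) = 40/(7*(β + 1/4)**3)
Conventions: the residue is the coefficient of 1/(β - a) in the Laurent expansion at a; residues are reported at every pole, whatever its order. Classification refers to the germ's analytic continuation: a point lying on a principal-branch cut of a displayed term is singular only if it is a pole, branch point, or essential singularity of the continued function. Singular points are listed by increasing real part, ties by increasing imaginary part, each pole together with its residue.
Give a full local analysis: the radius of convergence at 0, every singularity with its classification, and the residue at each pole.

Radius of convergence at 0: 1/4.
At -1/4: a pole of order 3; residue 0.

Denominator factor (β + 1/4)^3: pole of order 3 at -1/4, modulus 1/4.
The radius of convergence is the smallest modulus among the singular points: 1/4.
At the order-3 pole -1/4 set g(β) = (β - (-1/4))^3*f(β) = 40/7.
Order-3 pole: residue = g''(a)/2; g''(-1/4) = 0, so the residue is 0.


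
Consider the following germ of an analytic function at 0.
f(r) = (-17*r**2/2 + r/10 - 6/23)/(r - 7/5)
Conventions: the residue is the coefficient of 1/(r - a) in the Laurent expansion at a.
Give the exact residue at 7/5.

At the order-1 pole 7/5 set g(r) = (r - (7/5))*f(r) = -17*r**2/2 + r/10 - 6/23.
Simple pole: residue = g(a) at a = 7/5, which is -9649/575.

The residue is -9649/575.


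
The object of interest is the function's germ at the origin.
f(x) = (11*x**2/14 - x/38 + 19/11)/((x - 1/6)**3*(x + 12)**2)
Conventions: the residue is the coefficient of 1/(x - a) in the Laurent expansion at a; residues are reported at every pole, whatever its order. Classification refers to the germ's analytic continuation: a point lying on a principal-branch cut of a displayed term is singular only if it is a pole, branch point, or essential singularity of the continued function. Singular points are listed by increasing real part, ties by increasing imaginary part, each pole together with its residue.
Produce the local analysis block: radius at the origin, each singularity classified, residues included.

Radius of convergence at 0: 1/6.
At -12: a pole of order 2; residue -31368492/5935232369.
At 1/6: a pole of order 3; residue 31368492/5935232369.

Denominator factor (x - 1/6)^3: pole of order 3 at 1/6, modulus 1/6.
Denominator factor (x + 12)^2: pole of order 2 at -12, modulus 12.
The radius of convergence is the smallest modulus among the singular points: 1/6.
At the order-2 pole -12 set g(x) = (x - (-12))^2*f(x) = (11*x**2/14 - x/38 + 19/11)/(x - 1/6)**3.
Order-2 pole: residue = g'(a); g'(-12) = -31368492/5935232369, so the residue is -31368492/5935232369.
At the order-3 pole 1/6 set g(x) = (x - (1/6))^3*f(x) = (11*x**2/14 - x/38 + 19/11)/(x + 12)**2.
Order-3 pole: residue = g''(a)/2; g''(1/6) = 62736984/5935232369, so the residue is 31368492/5935232369.
List the singular points by increasing real part (a conjugate pair: the negative imaginary part first).


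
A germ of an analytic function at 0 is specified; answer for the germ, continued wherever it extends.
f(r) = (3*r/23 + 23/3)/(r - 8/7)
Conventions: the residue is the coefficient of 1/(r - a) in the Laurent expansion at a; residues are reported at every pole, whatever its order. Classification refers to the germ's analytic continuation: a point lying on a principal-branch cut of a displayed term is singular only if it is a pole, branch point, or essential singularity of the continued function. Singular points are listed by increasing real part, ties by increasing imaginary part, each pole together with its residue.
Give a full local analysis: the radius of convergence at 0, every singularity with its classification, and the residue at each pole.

Denominator factor (r - 8/7): pole of order 1 at 8/7, modulus 8/7.
The radius of convergence is the smallest modulus among the singular points: 8/7.
At the order-1 pole 8/7 set g(r) = (r - (8/7))*f(r) = 3*r/23 + 23/3.
Simple pole: residue = g(a) at a = 8/7, which is 3775/483.

Radius of convergence at 0: 8/7.
At 8/7: a pole of order 1; residue 3775/483.


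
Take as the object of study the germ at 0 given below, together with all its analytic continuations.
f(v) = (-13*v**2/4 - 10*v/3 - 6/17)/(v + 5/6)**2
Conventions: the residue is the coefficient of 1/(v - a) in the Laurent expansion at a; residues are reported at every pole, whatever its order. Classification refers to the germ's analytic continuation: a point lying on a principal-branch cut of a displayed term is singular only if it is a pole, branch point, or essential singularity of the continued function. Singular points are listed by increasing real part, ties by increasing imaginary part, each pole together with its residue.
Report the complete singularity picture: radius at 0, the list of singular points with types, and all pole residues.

Radius of convergence at 0: 5/6.
At -5/6: a pole of order 2; residue 25/12.

Denominator factor (v + 5/6)^2: pole of order 2 at -5/6, modulus 5/6.
The radius of convergence is the smallest modulus among the singular points: 5/6.
At the order-2 pole -5/6 set g(v) = (v - (-5/6))^2*f(v) = -13*v**2/4 - 10*v/3 - 6/17.
Order-2 pole: residue = g'(a); g'(-5/6) = 25/12, so the residue is 25/12.


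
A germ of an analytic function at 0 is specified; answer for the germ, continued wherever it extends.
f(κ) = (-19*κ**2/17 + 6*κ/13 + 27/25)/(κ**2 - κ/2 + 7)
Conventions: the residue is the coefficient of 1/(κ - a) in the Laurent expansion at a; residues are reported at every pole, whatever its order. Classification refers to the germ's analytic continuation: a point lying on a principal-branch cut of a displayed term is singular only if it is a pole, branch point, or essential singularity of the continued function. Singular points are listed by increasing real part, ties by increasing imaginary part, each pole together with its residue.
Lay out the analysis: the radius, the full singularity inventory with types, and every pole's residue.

Denominator factor (κ**2 - κ/2 + 7): discriminant -111/4, complex-conjugate roots (1/4) + ((1/4)*sqrt(111))*i and (1/4) - ((1/4)*sqrt(111))*i; poles of order 1, moduli sqrt(7) and sqrt(7).
The radius of convergence is the smallest modulus among the singular points: sqrt(7).
The factor κ**2 - κ/2 + 7 splits as (κ - a)(κ - a') with a = (1/4) - ((1/4)*sqrt(111))*i, a' = (1/4) + ((1/4)*sqrt(111))*i. At the order-1 pole a set g(κ) = (κ - a)*f(κ) = [-19*κ**2/17 + 6*κ/13 + 27/25] / (κ - a').
Simple pole: residue = g(a) at a = (1/4) - ((1/4)*sqrt(111))*i, which is (-43/884) + ((392461/2453100)*sqrt(111))*i.
The factor κ**2 - κ/2 + 7 splits as (κ - a)(κ - a') with a = (1/4) + ((1/4)*sqrt(111))*i, a' = (1/4) - ((1/4)*sqrt(111))*i. At the order-1 pole a set g(κ) = (κ - a)*f(κ) = [-19*κ**2/17 + 6*κ/13 + 27/25] / (κ - a').
Simple pole: residue = g(a) at a = (1/4) + ((1/4)*sqrt(111))*i, which is (-43/884) - ((392461/2453100)*sqrt(111))*i.
List the singular points by increasing real part (a conjugate pair: the negative imaginary part first).

Radius of convergence at 0: sqrt(7).
At (1/4) - ((1/4)*sqrt(111))*i: a pole of order 1; residue (-43/884) + ((392461/2453100)*sqrt(111))*i.
At (1/4) + ((1/4)*sqrt(111))*i: a pole of order 1; residue (-43/884) - ((392461/2453100)*sqrt(111))*i.


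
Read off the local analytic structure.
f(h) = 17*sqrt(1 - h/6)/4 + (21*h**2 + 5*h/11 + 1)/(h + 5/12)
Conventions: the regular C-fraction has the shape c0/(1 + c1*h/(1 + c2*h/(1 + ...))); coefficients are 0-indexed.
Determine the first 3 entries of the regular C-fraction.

Taylor coefficients (expand at 0): a_0 = 133/20, a_1 = -66307/13200, a_2 = 97560241/1584000.
c0 = a_0 = 133/20. Peel one level at a time: if S = 1 + c*h/S' with S'(0) = 1, then c is the h-coefficient of S and S' = c*h/(S - 1).
S_1 = c0/f = 1 + (66307/87780)*h + (-8929159739/1027377120)*h^2 + ...; c1 = 66307/87780.
S_2 = c1*h/(S_1 - 1) = 1 + (8929159739/776057128)*h + ...; c2 = 8929159739/776057128.

The regular C-fraction coefficients are [133/20, 66307/87780, 8929159739/776057128].


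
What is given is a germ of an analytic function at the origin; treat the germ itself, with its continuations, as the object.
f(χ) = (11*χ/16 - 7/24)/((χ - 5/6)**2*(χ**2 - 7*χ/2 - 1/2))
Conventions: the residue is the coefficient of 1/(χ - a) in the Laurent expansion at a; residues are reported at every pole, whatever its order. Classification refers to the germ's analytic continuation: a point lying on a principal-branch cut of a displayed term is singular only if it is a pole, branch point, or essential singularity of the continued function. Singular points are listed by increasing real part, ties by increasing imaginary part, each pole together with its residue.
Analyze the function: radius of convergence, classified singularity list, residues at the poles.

Radius of convergence at 0: -7/4 + (1/4)*sqrt(57).
At 7/4 - (1/4)*sqrt(57): a pole of order 1; residue 7029/76832 + (3299/1459808)*sqrt(57).
At 5/6: a pole of order 2; residue -7029/38416.
At 7/4 + (1/4)*sqrt(57): a pole of order 1; residue 7029/76832 - (3299/1459808)*sqrt(57).


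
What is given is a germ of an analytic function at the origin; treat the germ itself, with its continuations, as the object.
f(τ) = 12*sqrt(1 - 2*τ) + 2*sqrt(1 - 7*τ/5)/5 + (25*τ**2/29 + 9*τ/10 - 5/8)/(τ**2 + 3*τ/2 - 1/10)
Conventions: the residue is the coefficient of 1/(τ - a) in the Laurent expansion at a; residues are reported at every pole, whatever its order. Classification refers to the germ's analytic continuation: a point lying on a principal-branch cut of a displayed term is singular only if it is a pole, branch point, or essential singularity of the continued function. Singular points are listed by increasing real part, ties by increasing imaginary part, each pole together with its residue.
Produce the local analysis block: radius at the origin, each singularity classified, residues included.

Denominator factor (τ**2 + 3*τ/2 - 1/10): discriminant 53/20, real irrational roots -3/4 + (1/20)*sqrt(265) and -3/4 - (1/20)*sqrt(265); poles of order 1, moduli -3/4 + (1/20)*sqrt(265) and 3/4 + (1/20)*sqrt(265).
Branch term (12)*sqrt(1 - τ/(1/2)): its argument vanishes at τ = 1/2, a square-root branch point, modulus 1/2.
Branch term (2/5)*sqrt(1 - τ/(5/7)): its argument vanishes at τ = 5/7, a square-root branch point, modulus 5/7.
The radius of convergence is the smallest modulus among the singular points: -3/4 + (1/20)*sqrt(265).
The branch terms are analytic at -3/4 - (1/20)*sqrt(265) and contribute nothing to the residue; only the rational part matters.
The factor τ**2 + 3*τ/2 - 1/10 splits as (τ - a)(τ - a') with a = -3/4 - (1/20)*sqrt(265), a' = -3/4 + (1/20)*sqrt(265). At the order-1 pole a set g(τ) = (τ - a)*(rational part) = [25*τ**2/29 + 9*τ/10 - 5/8] / (τ - a').
Simple pole: residue = g(a) at a = -3/4 - (1/20)*sqrt(265), which is -57/290 + (283/30740)*sqrt(265).
The branch terms are analytic at -3/4 + (1/20)*sqrt(265) and contribute nothing to the residue; only the rational part matters.
The factor τ**2 + 3*τ/2 - 1/10 splits as (τ - a)(τ - a') with a = -3/4 + (1/20)*sqrt(265), a' = -3/4 - (1/20)*sqrt(265). At the order-1 pole a set g(τ) = (τ - a)*(rational part) = [25*τ**2/29 + 9*τ/10 - 5/8] / (τ - a').
Simple pole: residue = g(a) at a = -3/4 + (1/20)*sqrt(265), which is -57/290 - (283/30740)*sqrt(265).
List the singular points by increasing real part (a conjugate pair: the negative imaginary part first).

Radius of convergence at 0: -3/4 + (1/20)*sqrt(265).
At -3/4 - (1/20)*sqrt(265): a pole of order 1; residue -57/290 + (283/30740)*sqrt(265).
At -3/4 + (1/20)*sqrt(265): a pole of order 1; residue -57/290 - (283/30740)*sqrt(265).
At 1/2: an algebraic (square-root) branch point.
At 5/7: an algebraic (square-root) branch point.


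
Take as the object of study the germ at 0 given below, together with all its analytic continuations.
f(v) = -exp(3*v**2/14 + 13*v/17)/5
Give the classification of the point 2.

The point is a regular point.

There is no denominator, hence no pole anywhere.
The factor exp(3*v**2/14 + 13*v/17) is entire.
So the germ continues analytically to 2.


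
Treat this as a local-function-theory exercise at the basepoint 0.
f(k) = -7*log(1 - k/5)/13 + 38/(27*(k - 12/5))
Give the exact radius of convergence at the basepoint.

Denominator factor (k - 12/5): pole of order 1 at 12/5, modulus 12/5.
Branch term (-7/13)*log(1 - k/(5)): its argument vanishes at k = 5, a logarithmic branch point, modulus 5.
The radius of convergence is the smallest modulus among the singular points: 12/5.

The radius of convergence is 12/5.


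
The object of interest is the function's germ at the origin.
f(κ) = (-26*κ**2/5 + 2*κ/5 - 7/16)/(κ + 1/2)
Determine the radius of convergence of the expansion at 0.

The radius of convergence is 1/2.

Denominator factor (κ + 1/2): pole of order 1 at -1/2, modulus 1/2.
The radius of convergence is the smallest modulus among the singular points: 1/2.


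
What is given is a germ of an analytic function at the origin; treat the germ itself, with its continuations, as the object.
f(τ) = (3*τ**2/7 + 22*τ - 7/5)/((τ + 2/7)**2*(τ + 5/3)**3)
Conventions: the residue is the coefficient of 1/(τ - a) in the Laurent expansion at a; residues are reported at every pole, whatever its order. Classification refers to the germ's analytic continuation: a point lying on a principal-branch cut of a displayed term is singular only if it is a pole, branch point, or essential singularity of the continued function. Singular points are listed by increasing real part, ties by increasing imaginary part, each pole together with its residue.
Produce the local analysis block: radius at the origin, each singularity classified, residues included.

Denominator factor (τ + 5/3)^3: pole of order 3 at -5/3, modulus 5/3.
Denominator factor (τ + 2/7)^2: pole of order 2 at -2/7, modulus 2/7.
The radius of convergence is the smallest modulus among the singular points: 2/7.
At the order-3 pole -5/3 set g(τ) = (τ - (-5/3))^3*f(τ) = (3*τ**2/7 + 22*τ - 7/5)/(τ + 2/7)**2.
Order-3 pole: residue = g''(a)/2; g''(-5/3) = -103065102/3536405, so the residue is -51532551/3536405.
At the order-2 pole -2/7 set g(τ) = (τ - (-2/7))^2*f(τ) = (3*τ**2/7 + 22*τ - 7/5)/(τ + 5/3)**3.
Order-2 pole: residue = g'(a); g'(-2/7) = 51532551/3536405, so the residue is 51532551/3536405.
List the singular points by increasing real part (a conjugate pair: the negative imaginary part first).

Radius of convergence at 0: 2/7.
At -5/3: a pole of order 3; residue -51532551/3536405.
At -2/7: a pole of order 2; residue 51532551/3536405.
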